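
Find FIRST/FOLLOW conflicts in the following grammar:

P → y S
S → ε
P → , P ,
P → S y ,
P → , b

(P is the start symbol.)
No FIRST/FOLLOW conflicts.

A FIRST/FOLLOW conflict occurs when a non-terminal N has a nullable alternative N → β (β ⇒* ε) and another alternative N → α with FIRST(α) ∩ FOLLOW(N) ≠ ∅: on such a lookahead the parser cannot decide between expanding α and letting N vanish via β.

Nullable non-terminals: S.
S has a nullable alternative but only one production, so nothing to check.

P has no nullable alternative, so no FIRST/FOLLOW check is needed there.

No FIRST/FOLLOW conflicts found.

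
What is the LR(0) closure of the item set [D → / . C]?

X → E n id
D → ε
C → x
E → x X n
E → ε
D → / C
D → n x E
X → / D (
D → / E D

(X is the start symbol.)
{ [C → . x], [D → / . C] }

To compute CLOSURE, for each item [A → α.Bβ] where B is a non-terminal, add [B → .γ] for all productions B → γ; repeat for the newly added items until nothing changes.

Start with: [D → / . C]
  [D → / . C] has the dot before C: add [C → . x]
No further items can be added.

CLOSURE = { [C → . x], [D → / . C] }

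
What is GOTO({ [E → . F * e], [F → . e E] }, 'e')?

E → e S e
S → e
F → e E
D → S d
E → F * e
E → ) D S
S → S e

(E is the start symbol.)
{ [E → . ) D S], [E → . F * e], [E → . e S e], [F → . e E], [F → e . E] }

GOTO(I, 'e') = CLOSURE({ [A → αX.β] : [A → α.Xβ] ∈ I, X = 'e' })

Items with dot before 'e', with the dot advanced:
  [F → . e E] → [F → e . E]
Closure of the advanced items:
  [F → e . E] has the dot before E: add [E → . e S e], [E → . F * e], [E → . ) D S]
  [E → . F * e] has the dot before F: add [F → . e E]

GOTO = { [E → . ) D S], [E → . F * e], [E → . e S e], [F → . e E], [F → e . E] }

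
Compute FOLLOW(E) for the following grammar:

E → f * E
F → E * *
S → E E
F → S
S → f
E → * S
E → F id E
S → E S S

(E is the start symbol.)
{ $, '*', 'f', 'id' }

E is the start symbol, so $ ∈ FOLLOW(E).
In E → f * E: E is at the end; this adds FOLLOW(E) to itself — nothing new
In F → E * *: E is followed by '*' '*', add FIRST('*' '*') \ {ε} = { '*' }
In S → E E: E is followed by E, add FIRST(E) \ {ε} = { '*', 'f' }
In S → E E: E is at the end, add FOLLOW(S)
In E → F id E: E is at the end; this adds FOLLOW(E) to itself — nothing new
In S → E S S: E is followed by S S, add FIRST(S S) \ {ε} = { '*', 'f' }

The FOLLOW sets referred to above (computed the same way, to a fixed point):
  FOLLOW(S) = { $, '*', 'f', 'id' }

Taking the union: FOLLOW(E) = { $, '*', 'f', 'id' }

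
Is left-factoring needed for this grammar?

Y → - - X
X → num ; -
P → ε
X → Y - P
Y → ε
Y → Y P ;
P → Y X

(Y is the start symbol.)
No, left-factoring is not needed

Left-factoring is needed when two productions for the same non-terminal
share a common prefix on the right-hand side.

Productions for Y:
  Y → - - X
  Y → ε
  Y → Y P ;
Productions for X:
  X → num ; -
  X → Y - P
Productions for P:
  P → ε
  P → Y X

No common prefixes found.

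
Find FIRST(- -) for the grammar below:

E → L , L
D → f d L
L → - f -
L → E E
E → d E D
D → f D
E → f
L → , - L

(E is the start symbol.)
{ '-' }

To compute FIRST(- -), process the symbols left to right:
Symbol - is a terminal. Add '-' and stop.
FIRST(- -) = { '-' }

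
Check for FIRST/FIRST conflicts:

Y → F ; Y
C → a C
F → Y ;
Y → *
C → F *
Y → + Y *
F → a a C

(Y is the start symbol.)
Yes. Y → F ';' Y / Y → '*' on { '*' }; Y → F ';' Y / Y → '+' Y '*' on { '+' }; C → a C / C → F '*' on { 'a' }; F → Y ';' / F → a a C on { 'a' }

A FIRST/FIRST conflict occurs when two productions N → α and N → β for the same non-terminal have FIRST(α) ∩ FIRST(β) ≠ ∅ (with ε ∈ FIRST of a nullable right-hand side, so two nullable alternatives also conflict).

FIRST sets of the non-terminals at (or reachable through a nullable prefix from) the front of some alternative:
  FIRST(F) = { '*', '+', 'a' }
  FIRST(Y) = { '*', '+', 'a' }

Productions for Y:
  Y → F ; Y: FIRST = { '*', '+', 'a' }
  Y → *: FIRST = { '*' }
  Y → + Y *: FIRST = { '+' }
Productions for C:
  C → a C: FIRST = { 'a' }
  C → F *: FIRST = { '*', '+', 'a' }
Productions for F:
  F → Y ;: FIRST = { '*', '+', 'a' }
  F → a a C: FIRST = { 'a' }

Conflict for Y: Y → F ; Y and Y → *
  Overlap: { '*' }
Conflict for Y: Y → F ; Y and Y → + Y *
  Overlap: { '+' }
Conflict for C: C → a C and C → F *
  Overlap: { 'a' }
Conflict for F: F → Y ; and F → a a C
  Overlap: { 'a' }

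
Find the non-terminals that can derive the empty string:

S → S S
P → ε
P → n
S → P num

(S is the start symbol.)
A non-terminal is nullable if it can derive ε (the empty string): either it has an ε-production, or it has a production whose right-hand side consists entirely of nullable non-terminals.

ε-productions: P → ε
So P is immediately nullable.
No further non-terminal can be added: every production for the remaining non-terminals contains a terminal or a non-nullable non-terminal.
Nullable = { 'P' }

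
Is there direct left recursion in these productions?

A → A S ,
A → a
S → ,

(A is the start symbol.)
Yes, A is left-recursive

Direct left recursion occurs when N → N α for some non-terminal N (the right-hand side begins with the left-hand side itself).

A → A S ,: LEFT RECURSIVE (starts with A)
A → a: starts with a
S → ,: starts with ','

The grammar has direct left recursion on: A.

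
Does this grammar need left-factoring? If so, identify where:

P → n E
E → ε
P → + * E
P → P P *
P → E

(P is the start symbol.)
No, left-factoring is not needed

Left-factoring is needed when two productions for the same non-terminal
share a common prefix on the right-hand side.

Productions for P:
  P → n E
  P → + * E
  P → P P *
  P → E

No common prefixes found.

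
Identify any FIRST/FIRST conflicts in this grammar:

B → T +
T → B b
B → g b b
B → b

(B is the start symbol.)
A FIRST/FIRST conflict occurs when two productions N → α and N → β for the same non-terminal have FIRST(α) ∩ FIRST(β) ≠ ∅ (with ε ∈ FIRST of a nullable right-hand side, so two nullable alternatives also conflict).

FIRST sets of the non-terminals at (or reachable through a nullable prefix from) the front of some alternative:
  FIRST(T) = { 'b', 'g' }

Productions for B:
  B → T +: FIRST = { 'b', 'g' }
  B → g b b: FIRST = { 'g' }
  B → b: FIRST = { 'b' }
T has only one production, so no FIRST/FIRST conflict is possible there.

Conflict for B: B → T + and B → g b b
  Overlap: { 'g' }
Conflict for B: B → T + and B → b
  Overlap: { 'b' }

Answer: Yes. B → T '+' / B → g b b on { 'g' }; B → T '+' / B → b on { 'b' }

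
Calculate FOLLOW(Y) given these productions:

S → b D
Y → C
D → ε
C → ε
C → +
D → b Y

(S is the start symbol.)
To compute FOLLOW(Y), find every occurrence of Y on a right-hand side N → α Y β: add FIRST(β) \ {ε}, and if β is empty or nullable also add FOLLOW(N). Iterate to a fixed point.

In D → b Y: Y is at the end, add FOLLOW(D)

The FOLLOW sets referred to above (computed the same way, to a fixed point):
  FOLLOW(D) = { $ }

Taking the union: FOLLOW(Y) = { $ }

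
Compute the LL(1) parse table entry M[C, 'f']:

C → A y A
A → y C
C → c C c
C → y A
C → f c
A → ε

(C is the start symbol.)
C → f c

To find M[C, 'f'], we find productions for C where 'f' is in the predict set (PREDICT(N → α) = (FIRST(α) \ {ε}) ∪ (FOLLOW(N) if α ⇒* ε)).

Relevant sets:
  FIRST(A) = { 'y', ε }

C → A y A: PREDICT = { 'y' }
C → c C c: PREDICT = { 'c' }
C → y A: PREDICT = { 'y' }
C → f c: PREDICT = { 'f' }
  'f' is in predict set, so this production goes in M[C, 'f']

M[C, 'f'] = C → f c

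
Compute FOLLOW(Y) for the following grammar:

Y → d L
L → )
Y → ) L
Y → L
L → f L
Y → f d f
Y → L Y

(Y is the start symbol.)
To compute FOLLOW(Y), find every occurrence of Y on a right-hand side N → α Y β: add FIRST(β) \ {ε}, and if β is empty or nullable also add FOLLOW(N). Iterate to a fixed point.

Y is the start symbol, so $ ∈ FOLLOW(Y).
In Y → L Y: Y is at the end; this adds FOLLOW(Y) to itself — nothing new

Taking the union: FOLLOW(Y) = { $ }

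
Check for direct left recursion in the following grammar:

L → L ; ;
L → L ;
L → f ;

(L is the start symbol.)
Yes, L is left-recursive

Direct left recursion occurs when N → N α for some non-terminal N (the right-hand side begins with the left-hand side itself).

L → L ; ;: LEFT RECURSIVE (starts with L)
L → L ;: LEFT RECURSIVE (starts with L)
L → f ;: starts with f

The grammar has direct left recursion on: L.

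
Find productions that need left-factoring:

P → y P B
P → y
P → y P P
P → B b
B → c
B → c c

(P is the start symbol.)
Left-factoring is needed when two productions for the same non-terminal
share a common prefix on the right-hand side.

Productions for P:
  P → y P B
  P → y
  P → y P P
  P → B b
Productions for B:
  B → c
  B → c c

Found common prefix 'y' in productions for P
Found common prefix 'c' in productions for B

Answer: Yes, P has productions with common prefix 'y'; B has productions with common prefix 'c'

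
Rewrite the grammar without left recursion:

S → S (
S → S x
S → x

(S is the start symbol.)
S → x S'
S' → ( S'
S' → x S'
S' → ε

S is directly left-recursive. The standard transformation for
  A → A α₁ | ... | A α_m | β₁ | ... | β_n
is
  A  → β₁ A' | ... | β_n A'
  A' → α₁ A' | ... | α_m A' | ε

S → x becomes S → x S'
S → S ( becomes S' → ( S'
S → S x becomes S' → x S'
Add S' → ε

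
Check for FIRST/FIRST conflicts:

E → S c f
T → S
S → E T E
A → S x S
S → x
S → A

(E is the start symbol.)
Yes. S → E T E / S → x on { 'x' }; S → E T E / S → A on { 'x' }; S → x / S → A on { 'x' }

A FIRST/FIRST conflict occurs when two productions N → α and N → β for the same non-terminal have FIRST(α) ∩ FIRST(β) ≠ ∅ (with ε ∈ FIRST of a nullable right-hand side, so two nullable alternatives also conflict).

FIRST sets of the non-terminals at (or reachable through a nullable prefix from) the front of some alternative:
  FIRST(E) = { 'x' }
  FIRST(A) = { 'x' }

Productions for S:
  S → E T E: FIRST = { 'x' }
  S → x: FIRST = { 'x' }
  S → A: FIRST = { 'x' }
E, T, A have only one production, so no FIRST/FIRST conflict is possible there.

Conflict for S: S → E T E and S → x
  Overlap: { 'x' }
Conflict for S: S → E T E and S → A
  Overlap: { 'x' }
Conflict for S: S → x and S → A
  Overlap: { 'x' }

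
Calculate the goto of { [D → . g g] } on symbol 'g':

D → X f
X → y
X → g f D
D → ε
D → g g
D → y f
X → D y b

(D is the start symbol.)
{ [D → g . g] }

GOTO(I, 'g') = CLOSURE({ [A → αX.β] : [A → α.Xβ] ∈ I, X = 'g' })

Items with dot before 'g', with the dot advanced:
  [D → . g g] → [D → g . g]
Closure adds nothing (no advanced item has the dot before a non-terminal).

GOTO = { [D → g . g] }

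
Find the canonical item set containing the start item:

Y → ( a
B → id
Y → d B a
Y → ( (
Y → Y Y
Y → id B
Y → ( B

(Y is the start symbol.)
First, augment the grammar with Y' → Y
I₀ = CLOSURE({ [Y' → . Y] }):
  [Y' → . Y] has the dot before Y: add [Y → . ( a], [Y → . d B a], [Y → . ( (], [Y → . Y Y], [Y → . id B], [Y → . ( B]
No further items can be added.

I₀ = { [Y → . ( (], [Y → . ( B], [Y → . ( a], [Y → . Y Y], [Y → . d B a], [Y → . id B], [Y' → . Y] }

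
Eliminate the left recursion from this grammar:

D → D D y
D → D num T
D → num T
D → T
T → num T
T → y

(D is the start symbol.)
D → num T D'
D → T D'
D' → D y D'
D' → num T D'
D' → ε
T → num T
T → y

D is directly left-recursive. The standard transformation for
  A → A α₁ | ... | A α_m | β₁ | ... | β_n
is
  A  → β₁ A' | ... | β_n A'
  A' → α₁ A' | ... | α_m A' | ε

D → num T becomes D → num T D'
D → T becomes D → T D'
D → D D y becomes D' → D y D'
D → D num T becomes D' → num T D'
Add D' → ε

Productions for other non-terminals are unchanged:
  T → num T
  T → y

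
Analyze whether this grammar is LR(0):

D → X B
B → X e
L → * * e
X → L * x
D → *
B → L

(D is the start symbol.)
No. Shift-reduce conflict between [D → * .] and [L → * . * e]

A grammar is LR(0) if no state in the canonical LR(0) collection has:
  - both a shift item (dot before a terminal) and a complete item (shift-reduce conflict), or
  - two or more complete items (reduce-reduce conflict; the accept item [D' → D .] counts as a complete item here).

Augment with D' → D and build the canonical LR(0) collection (I0 = CLOSURE({[D' → . D]}), then GOTO on every symbol after a dot until no new states appear). It has 14 states:
  I0: { [D → . *], [D → . X B], [D' → . D], [L → . * * e], [X → . L * x] }  — shift
  I1: { [D → * .], [L → * . * e] }  — shift, reduce
  I2: { [D' → D .] }  — accept
  I3: { [X → L . * x] }  — shift
  I4: { [B → . L], [B → . X e], [D → X . B], [L → . * * e], [X → . L * x] }  — shift
  I5: { [L → * . * e] }  — shift
  I6: { [D → X B .] }  — reduce
  I7: { [B → L .], [X → L . * x] }  — shift, reduce
  I8: { [B → X . e] }  — shift
  I9: { [B → X e .] }  — reduce
  I10: { [X → L * . x] }  — shift
  I11: { [X → L * x .] }  — reduce
  I12: { [L → * * . e] }  — shift
  I13: { [L → * * e .] }  — reduce

Conflict in state I1:
  Shift-reduce conflict between [D → * .] and [L → * . * e]
So the grammar is NOT LR(0).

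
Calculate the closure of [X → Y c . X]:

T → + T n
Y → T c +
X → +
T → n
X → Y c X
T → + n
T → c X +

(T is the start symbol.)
To compute CLOSURE, for each item [A → α.Bβ] where B is a non-terminal, add [B → .γ] for all productions B → γ; repeat for the newly added items until nothing changes.

Start with: [X → Y c . X]
  [X → Y c . X] has the dot before X: add [X → . +], [X → . Y c X]
  [X → . Y c X] has the dot before Y: add [Y → . T c +]
  [Y → . T c +] has the dot before T: add [T → . + T n], [T → . n], [T → . + n], [T → . c X +]
No further items can be added.

CLOSURE = { [T → . + T n], [T → . + n], [T → . c X +], [T → . n], [X → . +], [X → . Y c X], [X → Y c . X], [Y → . T c +] }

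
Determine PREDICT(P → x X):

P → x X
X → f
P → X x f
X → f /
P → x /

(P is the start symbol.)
{ 'x' }

PREDICT(P → x X) = (FIRST(RHS) \ {ε}) ∪ (FOLLOW(P) if ε ∈ FIRST(RHS), i.e. RHS ⇒* ε)
FIRST(x X) = { 'x' }
ε ∉ FIRST(x X), so FOLLOW(P) is not added.
PREDICT(P → x X) = { 'x' }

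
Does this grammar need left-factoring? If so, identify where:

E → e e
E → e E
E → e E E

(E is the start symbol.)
Yes, E has productions with common prefix 'e'

Left-factoring is needed when two productions for the same non-terminal
share a common prefix on the right-hand side.

Productions for E:
  E → e e
  E → e E
  E → e E E

Found common prefix 'e' in productions for E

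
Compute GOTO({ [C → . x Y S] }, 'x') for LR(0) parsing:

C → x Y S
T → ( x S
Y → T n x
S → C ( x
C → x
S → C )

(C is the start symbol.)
{ [C → x . Y S], [T → . ( x S], [Y → . T n x] }

GOTO(I, 'x') = CLOSURE({ [A → αX.β] : [A → α.Xβ] ∈ I, X = 'x' })

Items with dot before 'x', with the dot advanced:
  [C → . x Y S] → [C → x . Y S]
Closure of the advanced items:
  [C → x . Y S] has the dot before Y: add [Y → . T n x]
  [Y → . T n x] has the dot before T: add [T → . ( x S]

GOTO = { [C → x . Y S], [T → . ( x S], [Y → . T n x] }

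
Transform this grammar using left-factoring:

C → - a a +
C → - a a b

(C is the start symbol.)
C → - a a C'
C' → +
C' → b

Left-factoring transforms A → αβ₁ | αβ₂ into A → αA' and A' → β₁ | β₂
(α is the longest common prefix among the alternatives). Repeat until
no nonterminal has two alternatives with a common prefix.

Round 1: C has alternatives sharing prefix '- a a'. Introduce C': C → - a a C'
  Add: C' → +
  Add: C' → b

No remaining common prefixes — done.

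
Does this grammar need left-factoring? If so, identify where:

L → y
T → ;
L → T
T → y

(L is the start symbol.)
No, left-factoring is not needed

Left-factoring is needed when two productions for the same non-terminal
share a common prefix on the right-hand side.

Productions for L:
  L → y
  L → T
Productions for T:
  T → ;
  T → y

No common prefixes found.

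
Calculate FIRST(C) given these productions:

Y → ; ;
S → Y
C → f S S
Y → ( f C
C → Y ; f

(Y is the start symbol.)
To compute FIRST(C), examine every production with C on the left-hand side, reading each right-hand side left to right until a non-nullable symbol is reached.

FIRST sets of the other non-terminals involved (by the same procedure, iterated to a fixed point):
  FIRST(Y) = { '(', ';' }

From C → f S S:
  - f is a terminal: add 'f' and stop
From C → Y ; f:
  - Y is a non-terminal: add FIRST(Y) \ {ε} = { '(', ';' }
    Y is not nullable, so stop

Collecting: FIRST(C) = { '(', ';', 'f' }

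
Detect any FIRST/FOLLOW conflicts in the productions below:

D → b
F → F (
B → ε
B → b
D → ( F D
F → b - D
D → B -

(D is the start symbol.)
A FIRST/FOLLOW conflict occurs when a non-terminal N has a nullable alternative N → β (β ⇒* ε) and another alternative N → α with FIRST(α) ∩ FOLLOW(N) ≠ ∅: on such a lookahead the parser cannot decide between expanding α and letting N vanish via β.

Nullable non-terminals: B.

B: nullable alternative(s) B → ε; FOLLOW(B) = { '-' }
  B → ε: FIRST \ {ε} = { } — this is the only nullable alternative, skip
  B → b: FIRST \ {ε} = { 'b' } — disjoint from FOLLOW(B)

D, F have no nullable alternative, so no FIRST/FOLLOW check is needed there.

No FIRST/FOLLOW conflicts found.

Answer: No FIRST/FOLLOW conflicts.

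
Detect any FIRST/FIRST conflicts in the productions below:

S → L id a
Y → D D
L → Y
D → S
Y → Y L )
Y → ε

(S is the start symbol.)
A FIRST/FIRST conflict occurs when two productions N → α and N → β for the same non-terminal have FIRST(α) ∩ FIRST(β) ≠ ∅ (with ε ∈ FIRST of a nullable right-hand side, so two nullable alternatives also conflict).

FIRST sets of the non-terminals at (or reachable through a nullable prefix from) the front of some alternative:
  FIRST(D) = { ')', 'id' }
  FIRST(Y) = { ')', 'id', ε }
  FIRST(L) = { ')', 'id', ε }

Productions for Y:
  Y → D D: FIRST = { ')', 'id' }
  Y → Y L ): FIRST = { ')', 'id' }
  Y → ε: FIRST = { ε }
S, L, D have only one production, so no FIRST/FIRST conflict is possible there.

Conflict for Y: Y → D D and Y → Y L )
  Overlap: { ')', 'id' }

Answer: Yes. Y → D D / Y → Y L ')' on { ')', 'id' }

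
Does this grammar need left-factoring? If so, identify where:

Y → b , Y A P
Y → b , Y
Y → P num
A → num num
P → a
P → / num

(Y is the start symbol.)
Yes, Y has productions with common prefix 'b , Y'

Left-factoring is needed when two productions for the same non-terminal
share a common prefix on the right-hand side.

Productions for Y:
  Y → b , Y A P
  Y → b , Y
  Y → P num
Productions for P:
  P → a
  P → / num

Found common prefix 'b , Y' in productions for Y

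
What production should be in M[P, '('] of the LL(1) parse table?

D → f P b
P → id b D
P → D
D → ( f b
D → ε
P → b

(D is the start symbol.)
P → D

To find M[P, '('], we find productions for P where '(' is in the predict set (PREDICT(N → α) = (FIRST(α) \ {ε}) ∪ (FOLLOW(N) if α ⇒* ε)).

Relevant sets:
  FIRST(D) = { '(', 'f', ε }
  FOLLOW(P) = { 'b' }

P → id b D: PREDICT = { 'id' }
P → D: PREDICT = { '(', 'b', 'f' }
  '(' is in predict set, so this production goes in M[P, '(']
P → b: PREDICT = { 'b' }

M[P, '('] = P → D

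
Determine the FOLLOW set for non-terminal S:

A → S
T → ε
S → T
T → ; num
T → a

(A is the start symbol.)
In A → S: S is at the end, add FOLLOW(A)

The FOLLOW sets referred to above (computed the same way, to a fixed point):
  FOLLOW(A) = { $ }

Taking the union: FOLLOW(S) = { $ }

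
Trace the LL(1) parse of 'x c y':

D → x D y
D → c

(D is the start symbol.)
Stack is shown with the top on the left.

Stack    Input    Action
------------------------
D $      x c y $  output D → x D y
x D y $  x c y $  match 'x'
D y $    c y $    output D → c
c y $    c y $    match 'c'
y $      y $      match 'y'
$        $        accept

The string is accepted.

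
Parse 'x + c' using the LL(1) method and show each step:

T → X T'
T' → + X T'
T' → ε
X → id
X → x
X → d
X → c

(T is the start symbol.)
LL(1) parsing maintains a stack (initially the start symbol over $) and the input. At each step: if the stack top is a terminal, match it against the current input token; if it is a non-terminal N, replace it with the RHS of M[N, lookahead] (the unique production whose predict set contains the lookahead).

Stack is shown with the top on the left.

Stack     Input    Action
-------------------------
T $       x + c $  output T → X T'
X T' $    x + c $  output X → x
x T' $    x + c $  match 'x'
T' $      + c $    output T' → + X T'
+ X T' $  + c $    match '+'
X T' $    c $      output X → c
c T' $    c $      match 'c'
T' $      $        output T' → ε
$         $        accept

The string is accepted.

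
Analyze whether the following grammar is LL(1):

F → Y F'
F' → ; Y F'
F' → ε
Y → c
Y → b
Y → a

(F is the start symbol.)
Yes, the grammar is LL(1).

Relevant sets:
  FOLLOW(F') = { $ }

For F':
  PREDICT(F' → ';' Y F') = { ';' }
  PREDICT(F' → ε) = { $ }
For Y:
  PREDICT(Y → c) = { 'c' }
  PREDICT(Y → b) = { 'b' }
  PREDICT(Y → a) = { 'a' }
F has a single production, so nothing to check there.

All predict sets are disjoint. The grammar IS LL(1).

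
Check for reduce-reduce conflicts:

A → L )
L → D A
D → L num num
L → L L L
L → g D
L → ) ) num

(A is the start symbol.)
No reduce-reduce conflicts

Augment with A' → A and build the canonical LR(0) collection (I0 = CLOSURE({[A' → . A]}), then GOTO on every symbol after a dot until no new states appear). It has 16 states:
  I0: { [A → . L )], [A' → . A], [D → . L num num], [L → . ) ) num], [L → . D A], [L → . L L L], [L → . g D] }  — shift
  I1: { [L → ) . ) num] }  — shift
  I2: { [A' → A .] }  — accept
  I3: { [A → . L )], [D → . L num num], [L → . ) ) num], [L → . D A], [L → . L L L], [L → . g D], [L → D . A] }  — shift
  I4: { [A → L . )], [D → . L num num], [D → L . num num], [L → . ) ) num], [L → . D A], [L → . L L L], [L → . g D], [L → L . L L] }  — shift
  I5: { [D → . L num num], [L → . ) ) num], [L → . D A], [L → . L L L], [L → . g D], [L → g . D] }  — shift
  I6: { [A → . L )], [D → . L num num], [L → . ) ) num], [L → . D A], [L → . L L L], [L → . g D], [L → D . A], [L → g D .] }  — shift, reduce
  I7: { [D → . L num num], [D → L . num num], [L → . ) ) num], [L → . D A], [L → . L L L], [L → . g D], [L → L . L L] }  — shift
  I8: { [D → . L num num], [D → L . num num], [L → . ) ) num], [L → . D A], [L → . L L L], [L → . g D], [L → L . L L], [L → L L . L] }  — shift
  I9: { [D → L num . num] }  — shift
  I10: { [D → L num num .] }  — reduce
  I11: { [D → . L num num], [D → L . num num], [L → . ) ) num], [L → . D A], [L → . L L L], [L → . g D], [L → L . L L], [L → L L . L], [L → L L L .] }  — shift, reduce
  I12: { [L → D A .] }  — reduce
  I13: { [A → L ) .], [L → ) . ) num] }  — shift, reduce
  I14: { [L → ) ) . num] }  — shift
  I15: { [L → ) ) num .] }  — reduce

No state contains more than one complete item.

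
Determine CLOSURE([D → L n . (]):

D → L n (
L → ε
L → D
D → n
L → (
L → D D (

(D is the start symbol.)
Start with: [D → L n . (]
The dot precedes the terminal '(', so nothing is added.

CLOSURE = { [D → L n . (] }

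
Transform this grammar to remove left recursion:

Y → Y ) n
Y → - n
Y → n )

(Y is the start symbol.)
Y → - n Y'
Y → n ) Y'
Y' → ) n Y'
Y' → ε

Y is directly left-recursive. The standard transformation for
  A → A α₁ | ... | A α_m | β₁ | ... | β_n
is
  A  → β₁ A' | ... | β_n A'
  A' → α₁ A' | ... | α_m A' | ε

Y → - n becomes Y → - n Y'
Y → n ) becomes Y → n ) Y'
Y → Y ) n becomes Y' → ) n Y'
Add Y' → ε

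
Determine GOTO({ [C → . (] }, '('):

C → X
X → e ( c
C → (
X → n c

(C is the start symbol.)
{ [C → ( .] }

GOTO(I, '(') = CLOSURE({ [A → αX.β] : [A → α.Xβ] ∈ I, X = '(' })

Items with dot before '(', with the dot advanced:
  [C → . (] → [C → ( .]
Closure adds nothing (no advanced item has the dot before a non-terminal).

GOTO = { [C → ( .] }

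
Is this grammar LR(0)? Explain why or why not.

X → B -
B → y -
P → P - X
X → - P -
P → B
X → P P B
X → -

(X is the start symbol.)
No. Shift-reduce conflict between [X → - .] and [B → . y -]

Augment with X' → X and build the canonical LR(0) collection (I0 = CLOSURE({[X' → . X]}), then GOTO on every symbol after a dot until no new states appear). It has 15 states:
  I0: { [B → . y -], [P → . B], [P → . P - X], [X → . - P -], [X → . -], [X → . B -], [X → . P P B], [X' → . X] }  — shift
  I1: { [B → . y -], [P → . B], [P → . P - X], [X → - . P -], [X → - .] }  — shift, reduce
  I2: { [P → B .], [X → B . -] }  — shift, reduce
  I3: { [B → . y -], [P → . B], [P → . P - X], [P → P . - X], [X → P . P B] }  — shift
  I4: { [X' → X .] }  — accept
  I5: { [B → y . -] }  — shift
  I6: { [B → y - .] }  — reduce
  I7: { [B → . y -], [P → . B], [P → . P - X], [P → P - . X], [X → . - P -], [X → . -], [X → . B -], [X → . P P B] }  — shift
  I8: { [P → B .] }  — reduce
  I9: { [B → . y -], [P → P . - X], [X → P P . B] }  — shift
  I10: { [X → P P B .] }  — reduce
  I11: { [P → P - X .] }  — reduce
  I12: { [X → B - .] }  — reduce
  I13: { [P → P . - X], [X → - P . -] }  — shift
  I14: { [B → . y -], [P → . B], [P → . P - X], [P → P - . X], [X → - P - .], [X → . - P -], [X → . -], [X → . B -], [X → . P P B] }  — shift, reduce

Conflict in state I1:
  Shift-reduce conflict between [X → - .] and [B → . y -]
So the grammar is NOT LR(0).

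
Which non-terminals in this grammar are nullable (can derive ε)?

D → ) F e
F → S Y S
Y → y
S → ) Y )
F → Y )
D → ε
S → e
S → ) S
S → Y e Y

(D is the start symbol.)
A non-terminal is nullable if it can derive ε (the empty string): either it has an ε-production, or it has a production whose right-hand side consists entirely of nullable non-terminals.

ε-productions: D → ε
So D is immediately nullable.
No further non-terminal can be added: every production for the remaining non-terminals contains a terminal or a non-nullable non-terminal.
Nullable = { 'D' }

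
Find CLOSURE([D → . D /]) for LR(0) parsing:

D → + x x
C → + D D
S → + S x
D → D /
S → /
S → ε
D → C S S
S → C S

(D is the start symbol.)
{ [C → . + D D], [D → . + x x], [D → . C S S], [D → . D /] }

To compute CLOSURE, for each item [A → α.Bβ] where B is a non-terminal, add [B → .γ] for all productions B → γ; repeat for the newly added items until nothing changes.

Start with: [D → . D /]
  [D → . D /] has the dot before D: add [D → . + x x], [D → . C S S]
  [D → . C S S] has the dot before C: add [C → . + D D]
No further items can be added.

CLOSURE = { [C → . + D D], [D → . + x x], [D → . C S S], [D → . D /] }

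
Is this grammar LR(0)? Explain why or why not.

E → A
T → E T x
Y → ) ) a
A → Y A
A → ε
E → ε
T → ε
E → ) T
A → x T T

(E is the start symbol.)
Augment with E' → E and build the canonical LR(0) collection (I0 = CLOSURE({[E' → . E]}), then GOTO on every symbol after a dot until no new states appear). It has 17 states:
  I0: { [A → . Y A], [A → . x T T], [A → .], [E → . ) T], [E → . A], [E → .], [E' → . E], [Y → . ) ) a] }  — shift, 2 reduces
  I1: { [A → . Y A], [A → . x T T], [A → .], [E → ) . T], [E → . ) T], [E → . A], [E → .], [T → . E T x], [T → .], [Y → ) . ) a], [Y → . ) ) a] }  — shift, 3 reduces
  I2: { [E → A .] }  — reduce
  I3: { [E' → E .] }  — accept
  I4: { [A → . Y A], [A → . x T T], [A → .], [A → Y . A], [Y → . ) ) a] }  — shift, reduce
  I5: { [A → . Y A], [A → . x T T], [A → .], [A → x . T T], [E → . ) T], [E → . A], [E → .], [T → . E T x], [T → .], [Y → . ) ) a] }  — shift, 3 reduces
  I6: { [A → . Y A], [A → . x T T], [A → .], [E → . ) T], [E → . A], [E → .], [T → . E T x], [T → .], [T → E . T x], [Y → . ) ) a] }  — shift, 3 reduces
  I7: { [A → . Y A], [A → . x T T], [A → .], [A → x T . T], [E → . ) T], [E → . A], [E → .], [T → . E T x], [T → .], [Y → . ) ) a] }  — shift, 3 reduces
  I8: { [A → x T T .] }  — reduce
  I9: { [T → E T . x] }  — shift
  I10: { [T → E T x .] }  — reduce
  I11: { [Y → ) . ) a] }  — shift
  I12: { [A → Y A .] }  — reduce
  I13: { [Y → ) ) . a] }  — shift
  I14: { [Y → ) ) a .] }  — reduce
  I15: { [A → . Y A], [A → . x T T], [A → .], [E → ) . T], [E → . ) T], [E → . A], [E → .], [T → . E T x], [T → .], [Y → ) ) . a], [Y → ) . ) a], [Y → . ) ) a] }  — shift, 3 reduces
  I16: { [E → ) T .] }  — reduce

Conflict in state I0:
  Shift-reduce conflict between [A → .] and [A → . x T T]
So the grammar is NOT LR(0).

Answer: No. Shift-reduce conflict between [A → .] and [A → . x T T]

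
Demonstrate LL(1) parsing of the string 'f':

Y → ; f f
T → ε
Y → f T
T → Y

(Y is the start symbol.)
Stack is shown with the top on the left.

Stack  Input  Action
--------------------
Y $    f $    output Y → f T
f T $  f $    match 'f'
T $    $      output T → ε
$      $      accept

The string is accepted.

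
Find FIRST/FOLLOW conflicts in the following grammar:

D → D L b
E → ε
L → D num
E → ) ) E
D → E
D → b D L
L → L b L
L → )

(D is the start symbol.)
Yes. D → D L b with FOLLOW(D) on { ')', 'b', 'num' }; D → b D L with FOLLOW(D) on { 'b' }; E → ')' ')' E with FOLLOW(E) on { ')' }

A FIRST/FOLLOW conflict occurs when a non-terminal N has a nullable alternative N → β (β ⇒* ε) and another alternative N → α with FIRST(α) ∩ FOLLOW(N) ≠ ∅: on such a lookahead the parser cannot decide between expanding α and letting N vanish via β.

Nullable non-terminals: D, E.
FIRST sets used below: FIRST(D) = { ')', 'b', 'num', ε }, FIRST(L) = { ')', 'b', 'num' }, FIRST(E) = { ')', ε }

D: nullable alternative(s) D → E; FOLLOW(D) = { $, ')', 'b', 'num' }
  D → D L b: FIRST \ {ε} = { ')', 'b', 'num' } — overlaps FOLLOW(D) on { ')', 'b', 'num' }: CONFLICT
  D → E: FIRST \ {ε} = { ')' } — this is the only nullable alternative, skip
  D → b D L: FIRST \ {ε} = { 'b' } — overlaps FOLLOW(D) on { 'b' }: CONFLICT

E: nullable alternative(s) E → ε; FOLLOW(E) = { $, ')', 'b', 'num' }
  E → ε: FIRST \ {ε} = { } — this is the only nullable alternative, skip
  E → ) ) E: FIRST \ {ε} = { ')' } — overlaps FOLLOW(E) on { ')' }: CONFLICT

L has no nullable alternative, so no FIRST/FOLLOW check is needed there.

So the grammar has 3 FIRST/FOLLOW conflicts (marked CONFLICT above).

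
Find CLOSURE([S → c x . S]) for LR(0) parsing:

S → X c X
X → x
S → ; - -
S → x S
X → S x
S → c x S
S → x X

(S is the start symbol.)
{ [S → . ; - -], [S → . X c X], [S → . c x S], [S → . x S], [S → . x X], [S → c x . S], [X → . S x], [X → . x] }

Start with: [S → c x . S]
  [S → c x . S] has the dot before S: add [S → . X c X], [S → . ; - -], [S → . x S], [S → . c x S], [S → . x X]
  [S → . X c X] has the dot before X: add [X → . x], [X → . S x]
No further items can be added.

CLOSURE = { [S → . ; - -], [S → . X c X], [S → . c x S], [S → . x S], [S → . x X], [S → c x . S], [X → . S x], [X → . x] }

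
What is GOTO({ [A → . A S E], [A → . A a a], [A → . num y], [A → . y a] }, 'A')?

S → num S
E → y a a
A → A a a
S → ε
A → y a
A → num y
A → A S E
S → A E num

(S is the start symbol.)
{ [A → . A S E], [A → . A a a], [A → . num y], [A → . y a], [A → A . S E], [A → A . a a], [S → . A E num], [S → . num S], [S → .] }

GOTO(I, 'A') = CLOSURE({ [A → αX.β] : [A → α.Xβ] ∈ I, X = 'A' })

Items with dot before 'A', with the dot advanced:
  [A → . A S E] → [A → A . S E]
  [A → . A a a] → [A → A . a a]
Closure of the advanced items:
  [A → A . S E] has the dot before S: add [S → . num S], [S → .], [S → . A E num]
  [S → . A E num] has the dot before A: add [A → . A a a], [A → . y a], [A → . num y], [A → . A S E]

GOTO = { [A → . A S E], [A → . A a a], [A → . num y], [A → . y a], [A → A . S E], [A → A . a a], [S → . A E num], [S → . num S], [S → .] }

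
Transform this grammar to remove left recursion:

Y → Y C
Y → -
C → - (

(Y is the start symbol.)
Y → - Y'
Y' → C Y'
Y' → ε
C → - (

Y is directly left-recursive. The standard transformation for
  A → A α₁ | ... | A α_m | β₁ | ... | β_n
is
  A  → β₁ A' | ... | β_n A'
  A' → α₁ A' | ... | α_m A' | ε

Y → - becomes Y → - Y'
Y → Y C becomes Y' → C Y'
Add Y' → ε

Productions for other non-terminals are unchanged:
  C → - (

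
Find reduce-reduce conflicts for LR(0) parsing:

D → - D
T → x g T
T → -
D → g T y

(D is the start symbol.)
No reduce-reduce conflicts

Augment with D' → D and build the canonical LR(0) collection (I0 = CLOSURE({[D' → . D]}), then GOTO on every symbol after a dot until no new states appear). It has 11 states:
  I0: { [D → . - D], [D → . g T y], [D' → . D] }  — shift
  I1: { [D → - . D], [D → . - D], [D → . g T y] }  — shift
  I2: { [D' → D .] }  — accept
  I3: { [D → g . T y], [T → . -], [T → . x g T] }  — shift
  I4: { [T → - .] }  — reduce
  I5: { [D → g T . y] }  — shift
  I6: { [T → x . g T] }  — shift
  I7: { [T → . -], [T → . x g T], [T → x g . T] }  — shift
  I8: { [T → x g T .] }  — reduce
  I9: { [D → g T y .] }  — reduce
  I10: { [D → - D .] }  — reduce

No state contains more than one complete item.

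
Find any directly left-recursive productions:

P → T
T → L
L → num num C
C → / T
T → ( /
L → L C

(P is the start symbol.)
Direct left recursion occurs when N → N α for some non-terminal N (the right-hand side begins with the left-hand side itself).

P → T: starts with T
T → L: starts with L
L → num num C: starts with num
C → / T: starts with '/'
T → ( /: starts with '('
L → L C: LEFT RECURSIVE (starts with L)

The grammar has direct left recursion on: L.

Answer: Yes, L is left-recursive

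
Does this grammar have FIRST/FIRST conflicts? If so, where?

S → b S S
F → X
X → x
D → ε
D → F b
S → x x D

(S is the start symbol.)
No FIRST/FIRST conflicts.

FIRST sets of the non-terminals at (or reachable through a nullable prefix from) the front of some alternative:
  FIRST(F) = { 'x' }

Productions for S:
  S → b S S: FIRST = { 'b' }
  S → x x D: FIRST = { 'x' }
Productions for D:
  D → ε: FIRST = { ε }
  D → F b: FIRST = { 'x' }
F, X have only one production, so no FIRST/FIRST conflict is possible there.

All alternatives of each non-terminal have pairwise disjoint FIRST sets.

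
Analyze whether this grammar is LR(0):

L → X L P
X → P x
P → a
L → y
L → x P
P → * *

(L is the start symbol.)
Yes, the grammar is LR(0)

Augment with L' → L and build the canonical LR(0) collection (I0 = CLOSURE({[L' → . L]}), then GOTO on every symbol after a dot until no new states appear). It has 13 states:
  I0: { [L → . X L P], [L → . x P], [L → . y], [L' → . L], [P → . * *], [P → . a], [X → . P x] }  — shift
  I1: { [P → * . *] }  — shift
  I2: { [L' → L .] }  — accept
  I3: { [X → P . x] }  — shift
  I4: { [L → . X L P], [L → . x P], [L → . y], [L → X . L P], [P → . * *], [P → . a], [X → . P x] }  — shift
  I5: { [P → a .] }  — reduce
  I6: { [L → x . P], [P → . * *], [P → . a] }  — shift
  I7: { [L → y .] }  — reduce
  I8: { [L → x P .] }  — reduce
  I9: { [L → X L . P], [P → . * *], [P → . a] }  — shift
  I10: { [L → X L P .] }  — reduce
  I11: { [X → P x .] }  — reduce
  I12: { [P → * * .] }  — reduce

Every state is either a pure shift/goto state or contains exactly one complete item and nothing to shift — no conflicts. The grammar is LR(0).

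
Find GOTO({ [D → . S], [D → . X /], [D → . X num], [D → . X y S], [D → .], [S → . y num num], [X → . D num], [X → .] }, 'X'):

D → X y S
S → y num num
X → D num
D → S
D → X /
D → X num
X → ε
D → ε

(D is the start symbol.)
{ [D → X . /], [D → X . num], [D → X . y S] }

GOTO(I, 'X') = CLOSURE({ [A → αX.β] : [A → α.Xβ] ∈ I, X = 'X' })

Items with dot before 'X', with the dot advanced:
  [D → . X /] → [D → X . /]
  [D → . X num] → [D → X . num]
  [D → . X y S] → [D → X . y S]
Closure adds nothing (no advanced item has the dot before a non-terminal).

GOTO = { [D → X . /], [D → X . num], [D → X . y S] }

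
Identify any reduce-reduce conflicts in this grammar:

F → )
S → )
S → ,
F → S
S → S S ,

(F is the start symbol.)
A reduce-reduce conflict occurs when an LR(0) state has two complete items [A → α .] and [B → β .] — both call for a reduction, and with no lookahead the parser cannot choose between them.

Augment with F' → F and build the canonical LR(0) collection (I0 = CLOSURE({[F' → . F]}), then GOTO on every symbol after a dot until no new states appear). It has 8 states:
  I0: { [F → . )], [F → . S], [F' → . F], [S → . )], [S → . ,], [S → . S S ,] }  — shift
  I1: { [F → ) .], [S → ) .] }  — 2 reduces
  I2: { [S → , .] }  — reduce
  I3: { [F' → F .] }  — accept
  I4: { [F → S .], [S → . )], [S → . ,], [S → . S S ,], [S → S . S ,] }  — shift, reduce
  I5: { [S → ) .] }  — reduce
  I6: { [S → . )], [S → . ,], [S → . S S ,], [S → S . S ,], [S → S S . ,] }  — shift
  I7: { [S → , .], [S → S S , .] }  — 2 reduces

I1 contains complete items [F → ) .], [S → ) .] — reduce-reduce conflict.
I7 contains complete items [S → , .], [S → S S , .] — reduce-reduce conflict.

Answer: Yes — I1: [F → ) .] vs [S → ) .]; I7: [S → , .] vs [S → S S , .]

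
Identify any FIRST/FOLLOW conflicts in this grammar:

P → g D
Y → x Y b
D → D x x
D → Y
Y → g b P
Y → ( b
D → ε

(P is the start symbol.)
Yes. D → D x x with FOLLOW(D) on { 'x' }; D → Y with FOLLOW(D) on { 'x' }

A FIRST/FOLLOW conflict occurs when a non-terminal N has a nullable alternative N → β (β ⇒* ε) and another alternative N → α with FIRST(α) ∩ FOLLOW(N) ≠ ∅: on such a lookahead the parser cannot decide between expanding α and letting N vanish via β.

Nullable non-terminals: D.
FIRST sets used below: FIRST(D) = { '(', 'g', 'x', ε }, FIRST(Y) = { '(', 'g', 'x' }

D: nullable alternative(s) D → ε; FOLLOW(D) = { $, 'b', 'x' }
  D → D x x: FIRST \ {ε} = { '(', 'g', 'x' } — overlaps FOLLOW(D) on { 'x' }: CONFLICT
  D → Y: FIRST \ {ε} = { '(', 'g', 'x' } — overlaps FOLLOW(D) on { 'x' }: CONFLICT
  D → ε: FIRST \ {ε} = { } — this is the only nullable alternative, skip

P, Y have no nullable alternative, so no FIRST/FOLLOW check is needed there.

So the grammar has 2 FIRST/FOLLOW conflicts (marked CONFLICT above).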